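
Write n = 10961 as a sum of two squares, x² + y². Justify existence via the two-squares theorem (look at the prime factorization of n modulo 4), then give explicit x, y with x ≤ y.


Step 1: Factor n = 10961 = 97 · 113.
Step 2: Check the mod-4 condition on each prime factor: 97 ≡ 1 (mod 4), exponent 1; 113 ≡ 1 (mod 4), exponent 1.
All primes ≡ 3 (mod 4) appear to even exponent (or don't appear), so by the two-squares theorem n IS expressible as a sum of two squares.
Step 3: Build a representation. Here n = 97 · 113 is a product of primes ≡ 1 (mod 4). Each prime p ≡ 1 (mod 4) is itself a sum of two squares; find a² by testing p − a² for a perfect square:
  97: 97 − 1² = 96, 97 − 2² = 93, 97 − 3² = 88, 97 − 4² = 81 = 9² ⇒ 97 = 4² + 9².
  113: 113 − 1² = 112, 113 − 2² = 109, 113 − 3² = 104, 113 − 4² = 97, 113 − 5² = 88, 113 − 6² = 77, 113 − 7² = 64 = 8² ⇒ 113 = 7² + 8².
  Combine using the Brahmagupta–Fibonacci identity (a² + b²)(c² + d²) = (ac − bd)² + (ad + bc)² = (ac + bd)² + (ad − bc)²:
  97 · 113 = 10961: from (4² + 9²)(7² + 8²), take (4·7 − 9·8, 4·8 + 9·7) = (28 − 72, 32 + 63) = (-44, 95); dropping signs (only squares matter) gives (44, 95); check 44² + 95² = 1936 + 9025 = 10961 ✓.
Step 4: Order so x ≤ y and verify: 44² + 95² = 1936 + 9025 = 10961 = n. ✓

n = 10961 = 44² + 95² (one valid representation with x ≤ y).


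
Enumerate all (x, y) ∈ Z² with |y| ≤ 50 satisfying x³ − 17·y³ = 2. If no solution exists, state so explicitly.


The equation is x³ - 17y³ = 2. For fixed y, x³ = 17·y³ + 2, so a solution requires the RHS to be a perfect cube.
Strategy: iterate y from -50 to 50, compute RHS = 17·y³ + 2, and check whether it is a (positive or negative) perfect cube.
Check small values of y:
  y = 0: RHS = 2 is not a perfect cube.
  y = 1: RHS = 19 is not a perfect cube.
  y = -1: RHS = -15 is not a perfect cube.
  y = 2: RHS = 138 is not a perfect cube.
  y = -2: RHS = -134 is not a perfect cube.
  y = 3: RHS = 461 is not a perfect cube.
  y = -3: RHS = -457 is not a perfect cube.
Continuing the search up to |y| = 50 finds no solutions either.
No (x, y) in the scanned range satisfies the equation.

No integer solutions with |y| ≤ 50.


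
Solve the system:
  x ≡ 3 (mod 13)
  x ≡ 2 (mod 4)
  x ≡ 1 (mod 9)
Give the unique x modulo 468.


Moduli 13, 4, 9 are pairwise coprime; by CRT there is a unique solution modulo M = 13 · 4 · 9 = 468.
Solve pairwise, accumulating the modulus:
  Start with x ≡ 3 (mod 13).
  Combine with x ≡ 2 (mod 4): since gcd(13, 4) = 1, we get a unique residue mod 52.
    Write x = 3 + 13·t and substitute into x ≡ 2 (mod 4): 13·t ≡ 2 − 3 = -1 (mod 4).
    Reduce coefficients mod 4: 1·t ≡ 3 (mod 4).
    So t ≡ 3 (mod 4).
    Then x = 3 + 13·3 = 42, valid modulo lcm(13, 4) = 52: x ≡ 42 (mod 52).
  Combine with x ≡ 1 (mod 9): since gcd(52, 9) = 1, we get a unique residue mod 468.
    Write x = 42 + 52·t and substitute into x ≡ 1 (mod 9): 52·t ≡ 1 − 42 = -41 (mod 9).
    Reduce coefficients mod 9: 7·t ≡ 4 (mod 9).
    The inverse of 7 mod 9 is 4 (since 7·4 = 28 = 3·9 + 1), so t ≡ 4·4 = 16 ≡ 7 (mod 9).
    Then x = 42 + 52·7 = 406, valid modulo lcm(52, 9) = 468: x ≡ 406 (mod 468).
Verify: 406 mod 13 = 3 ✓, 406 mod 4 = 2 ✓, 406 mod 9 = 1 ✓.

x ≡ 406 (mod 468).


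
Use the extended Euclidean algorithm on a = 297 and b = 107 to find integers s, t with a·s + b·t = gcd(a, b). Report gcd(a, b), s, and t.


Euclidean algorithm on (297, 107) — divide until remainder is 0:
  297 = 2 · 107 + 83
  107 = 1 · 83 + 24
  83 = 3 · 24 + 11
  24 = 2 · 11 + 2
  11 = 5 · 2 + 1
  2 = 2 · 1 + 0
gcd(297, 107) = 1.
Track Bezout coefficients alongside the remainders: start with r₀ = 297 = a·1 + b·0 (s = 1, t = 0) and r₁ = 107 = a·0 + b·1 (s = 0, t = 1); each new remainder r_{k+1} = r_{k-1} − q_k·r_k inherits s_{k+1} = s_{k-1} − q_k·s_k, t_{k+1} = t_{k-1} − q_k·t_k, so r_k = a·s_k + b·t_k at every step:
  q = 2: r = 83, s = 1 − 2·0 = 1, t = 0 − 2·1 = -2  (check: 297·1 + 107·(-2) = 83)
  q = 1: r = 24, s = 0 − 1·1 = -1, t = 1 − 1·(-2) = 3  (check: 297·(-1) + 107·3 = 24)
  q = 3: r = 11, s = 1 − 3·(-1) = 4, t = -2 − 3·3 = -11  (check: 297·4 + 107·(-11) = 11)
  q = 2: r = 2, s = -1 − 2·4 = -9, t = 3 − 2·(-11) = 25  (check: 297·(-9) + 107·25 = 2)
  q = 5: r = 1, s = 4 − 5·(-9) = 49, t = -11 − 5·25 = -136  (check: 297·49 + 107·(-136) = 1)
The row with r = 1 (the gcd) gives the Bezout coefficients s = 49, t = -136.
Result: 297 · (49) + 107 · (-136) = 1.

gcd(297, 107) = 1; s = 49, t = -136 (check: 297·49 + 107·(-136) = 1).


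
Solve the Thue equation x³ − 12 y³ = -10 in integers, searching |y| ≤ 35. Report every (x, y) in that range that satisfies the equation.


The equation is x³ - 12y³ = -10. For fixed y, x³ = 12·y³ − 10, so a solution requires the RHS to be a perfect cube.
Strategy: iterate y from -35 to 35, compute RHS = 12·y³ − 10, and check whether it is a (positive or negative) perfect cube.
Check small values of y:
  y = 0: RHS = -10 is not a perfect cube.
  y = 1: RHS = 2 is not a perfect cube.
  y = -1: RHS = -22 is not a perfect cube.
  y = 2: RHS = 86 is not a perfect cube.
  y = -2: RHS = -106 is not a perfect cube.
  y = 3: RHS = 314 is not a perfect cube.
  y = -3: RHS = -334 is not a perfect cube.
Continuing the search up to |y| = 35 finds no solutions either.
No (x, y) in the scanned range satisfies the equation.

No integer solutions with |y| ≤ 35.


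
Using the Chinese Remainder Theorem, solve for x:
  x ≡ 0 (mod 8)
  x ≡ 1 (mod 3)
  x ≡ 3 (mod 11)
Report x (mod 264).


Moduli 8, 3, 11 are pairwise coprime; by CRT there is a unique solution modulo M = 8 · 3 · 11 = 264.
Solve pairwise, accumulating the modulus:
  Start with x ≡ 0 (mod 8).
  Combine with x ≡ 1 (mod 3): since gcd(8, 3) = 1, we get a unique residue mod 24.
    Write x = 0 + 8·t and substitute into x ≡ 1 (mod 3): 8·t ≡ 1 − 0 = 1 (mod 3).
    Reduce coefficients mod 3: 2·t ≡ 1 (mod 3).
    The inverse of 2 mod 3 is 2 (since 2·2 = 4 = 1·3 + 1), so t ≡ 2·1 = 2 ≡ 2 (mod 3).
    Then x = 0 + 8·2 = 16, valid modulo lcm(8, 3) = 24: x ≡ 16 (mod 24).
  Combine with x ≡ 3 (mod 11): since gcd(24, 11) = 1, we get a unique residue mod 264.
    Write x = 16 + 24·t and substitute into x ≡ 3 (mod 11): 24·t ≡ 3 − 16 = -13 (mod 11).
    Reduce coefficients mod 11: 2·t ≡ 9 (mod 11).
    The inverse of 2 mod 11 is 6 (since 2·6 = 12 = 1·11 + 1), so t ≡ 6·9 = 54 ≡ 10 (mod 11).
    Then x = 16 + 24·10 = 256, valid modulo lcm(24, 11) = 264: x ≡ 256 (mod 264).
Verify: 256 mod 8 = 0 ✓, 256 mod 3 = 1 ✓, 256 mod 11 = 3 ✓.

x ≡ 256 (mod 264).


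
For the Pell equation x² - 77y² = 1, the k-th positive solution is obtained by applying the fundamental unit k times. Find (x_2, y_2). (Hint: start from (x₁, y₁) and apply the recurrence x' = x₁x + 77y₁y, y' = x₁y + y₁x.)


Step 1: Find the fundamental solution (x₁, y₁) of x² - 77y² = 1.
  Expand √77 as a continued fraction. a₀ = ⌊√77⌋ = 8; iterate m_{k+1} = d_k·a_k − m_k, d_{k+1} = (77 − m_{k+1}²)/d_k, a_{k+1} = ⌊(a₀ + m_{k+1})/d_{k+1}⌋ (starting m₀ = 0, d₀ = 1), with convergents p_k = a_k·p_{k-1} + p_{k-2}, q_k = a_k·q_{k-1} + q_{k-2} (p₋₁ = 1, q₋₁ = 0):
  k = 0: a₀ = 8; p₀/q₀ = 8/1; p₀² − 77·q₀² = 64 − 77 = -13.
  k = 1: m = 8, d = 13, a = ⌊(8 + 8)/13⌋ = 1; p/q = (1·8 + 1)/(1·1 + 0) = 9/1; p² − 77·q² = 81 − 77 = 4.
  k = 2: m = 5, d = 4, a = ⌊(8 + 5)/4⌋ = 3; p/q = (3·9 + 8)/(3·1 + 1) = 35/4; p² − 77·q² = 1225 − 1232 = -7.
  k = 3: m = 7, d = 7, a = ⌊(8 + 7)/7⌋ = 2; p/q = (2·35 + 9)/(2·4 + 1) = 79/9; p² − 77·q² = 6241 − 6237 = 4.
  k = 4: m = 7, d = 4, a = ⌊(8 + 7)/4⌋ = 3; p/q = (3·79 + 35)/(3·9 + 4) = 272/31; p² − 77·q² = 73984 − 73997 = -13.
  k = 5: m = 5, d = 13, a = ⌊(8 + 5)/13⌋ = 1; p/q = (1·272 + 79)/(1·31 + 9) = 351/40; p² − 77·q² = 123201 − 123200 = 1.
  The first convergent with p² − 77·q² = 1 gives the fundamental solution (x₁, y₁) = (351, 40).
Step 2: Apply the recurrence (x_{n+1}, y_{n+1}) = (x₁x_n + 77y₁y_n, x₁y_n + y₁x_n) repeatedly.
  From (x_1, y_1) = (351, 40): x_2 = 351·351 + 77·40·40 = 246401; y_2 = 351·40 + 40·351 = 28080.
Step 3: Verify x_2² - 77·y_2² = 60713452801 - 60713452800 = 1 (should be 1). ✓

(x_1, y_1) = (351, 40); (x_2, y_2) = (246401, 28080).


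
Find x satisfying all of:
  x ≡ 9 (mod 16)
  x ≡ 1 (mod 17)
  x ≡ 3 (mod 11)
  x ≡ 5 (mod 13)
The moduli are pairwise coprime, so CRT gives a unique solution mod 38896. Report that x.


Product of moduli M = 16 · 17 · 11 · 13 = 38896.
Merge one congruence at a time:
  Start: x ≡ 9 (mod 16).
  Combine with x ≡ 1 (mod 17); new modulus lcm = 272.
    Write x = 9 + 16·t and substitute into x ≡ 1 (mod 17): 16·t ≡ 1 − 9 = -8 (mod 17).
    Reduce coefficients mod 17: 16·t ≡ 9 (mod 17).
    The inverse of 16 mod 17 is 16 (since 16·16 = 256 = 15·17 + 1), so t ≡ 16·9 = 144 ≡ 8 (mod 17).
    Then x = 9 + 16·8 = 137, valid modulo lcm(16, 17) = 272: x ≡ 137 (mod 272).
  Combine with x ≡ 3 (mod 11); new modulus lcm = 2992.
    Write x = 137 + 272·t and substitute into x ≡ 3 (mod 11): 272·t ≡ 3 − 137 = -134 (mod 11).
    Reduce coefficients mod 11: 8·t ≡ 9 (mod 11).
    The inverse of 8 mod 11 is 7 (since 8·7 = 56 = 5·11 + 1), so t ≡ 7·9 = 63 ≡ 8 (mod 11).
    Then x = 137 + 272·8 = 2313, valid modulo lcm(272, 11) = 2992: x ≡ 2313 (mod 2992).
  Combine with x ≡ 5 (mod 13); new modulus lcm = 38896.
    Write x = 2313 + 2992·t and substitute into x ≡ 5 (mod 13): 2992·t ≡ 5 − 2313 = -2308 (mod 13).
    Reduce coefficients mod 13: 2·t ≡ 6 (mod 13).
    The inverse of 2 mod 13 is 7 (since 2·7 = 14 = 1·13 + 1), so t ≡ 7·6 = 42 ≡ 3 (mod 13).
    Then x = 2313 + 2992·3 = 11289, valid modulo lcm(2992, 13) = 38896: x ≡ 11289 (mod 38896).
Verify against each original: 11289 mod 16 = 9, 11289 mod 17 = 1, 11289 mod 11 = 3, 11289 mod 13 = 5.

x ≡ 11289 (mod 38896).


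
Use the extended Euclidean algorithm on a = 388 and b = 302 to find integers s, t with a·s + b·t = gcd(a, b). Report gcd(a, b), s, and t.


Euclidean algorithm on (388, 302) — divide until remainder is 0:
  388 = 1 · 302 + 86
  302 = 3 · 86 + 44
  86 = 1 · 44 + 42
  44 = 1 · 42 + 2
  42 = 21 · 2 + 0
gcd(388, 302) = 2.
Track Bezout coefficients alongside the remainders: start with r₀ = 388 = a·1 + b·0 (s = 1, t = 0) and r₁ = 302 = a·0 + b·1 (s = 0, t = 1); each new remainder r_{k+1} = r_{k-1} − q_k·r_k inherits s_{k+1} = s_{k-1} − q_k·s_k, t_{k+1} = t_{k-1} − q_k·t_k, so r_k = a·s_k + b·t_k at every step:
  q = 1: r = 86, s = 1 − 1·0 = 1, t = 0 − 1·1 = -1  (check: 388·1 + 302·(-1) = 86)
  q = 3: r = 44, s = 0 − 3·1 = -3, t = 1 − 3·(-1) = 4  (check: 388·(-3) + 302·4 = 44)
  q = 1: r = 42, s = 1 − 1·(-3) = 4, t = -1 − 1·4 = -5  (check: 388·4 + 302·(-5) = 42)
  q = 1: r = 2, s = -3 − 1·4 = -7, t = 4 − 1·(-5) = 9  (check: 388·(-7) + 302·9 = 2)
The row with r = 2 (the gcd) gives the Bezout coefficients s = -7, t = 9.
Result: 388 · (-7) + 302 · (9) = 2.

gcd(388, 302) = 2; s = -7, t = 9 (check: 388·(-7) + 302·9 = 2).


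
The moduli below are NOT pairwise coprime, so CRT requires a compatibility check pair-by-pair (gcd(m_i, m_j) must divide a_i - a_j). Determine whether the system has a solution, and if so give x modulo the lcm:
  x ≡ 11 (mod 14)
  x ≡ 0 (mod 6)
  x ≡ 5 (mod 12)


Moduli 14, 6, 12 are not pairwise coprime, so CRT works modulo lcm(m_i) when all pairwise compatibility conditions hold.
Pairwise compatibility: gcd(m_i, m_j) must divide a_i - a_j for every pair.
Merge one congruence at a time:
  Start: x ≡ 11 (mod 14).
  Combine with x ≡ 0 (mod 6): gcd(14, 6) = 2, and 0 - 11 = -11 is NOT divisible by 2.
    ⇒ system is inconsistent (no integer solution).

No solution (the system is inconsistent).


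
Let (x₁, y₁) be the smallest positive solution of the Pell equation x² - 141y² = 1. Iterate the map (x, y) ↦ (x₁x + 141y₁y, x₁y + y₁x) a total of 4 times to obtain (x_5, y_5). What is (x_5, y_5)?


Step 1: Find the fundamental solution (x₁, y₁) of x² - 141y² = 1.
  Expand √141 as a continued fraction. a₀ = ⌊√141⌋ = 11; iterate m_{k+1} = d_k·a_k − m_k, d_{k+1} = (141 − m_{k+1}²)/d_k, a_{k+1} = ⌊(a₀ + m_{k+1})/d_{k+1}⌋ (starting m₀ = 0, d₀ = 1), with convergents p_k = a_k·p_{k-1} + p_{k-2}, q_k = a_k·q_{k-1} + q_{k-2} (p₋₁ = 1, q₋₁ = 0):
  k = 0: a₀ = 11; p₀/q₀ = 11/1; p₀² − 141·q₀² = 121 − 141 = -20.
  k = 1: m = 11, d = 20, a = ⌊(11 + 11)/20⌋ = 1; p/q = (1·11 + 1)/(1·1 + 0) = 12/1; p² − 141·q² = 144 − 141 = 3.
  k = 2: m = 9, d = 3, a = ⌊(11 + 9)/3⌋ = 6; p/q = (6·12 + 11)/(6·1 + 1) = 83/7; p² − 141·q² = 6889 − 6909 = -20.
  k = 3: m = 9, d = 20, a = ⌊(11 + 9)/20⌋ = 1; p/q = (1·83 + 12)/(1·7 + 1) = 95/8; p² − 141·q² = 9025 − 9024 = 1.
  The first convergent with p² − 141·q² = 1 gives the fundamental solution (x₁, y₁) = (95, 8).
Step 2: Apply the recurrence (x_{n+1}, y_{n+1}) = (x₁x_n + 141y₁y_n, x₁y_n + y₁x_n) repeatedly.
  From (x_1, y_1) = (95, 8): x_2 = 95·95 + 141·8·8 = 18049; y_2 = 95·8 + 8·95 = 1520.
  From (x_2, y_2) = (18049, 1520): x_3 = 95·18049 + 141·8·1520 = 3429215; y_3 = 95·1520 + 8·18049 = 288792.
  From (x_3, y_3) = (3429215, 288792): x_4 = 95·3429215 + 141·8·288792 = 651532801; y_4 = 95·288792 + 8·3429215 = 54868960.
  From (x_4, y_4) = (651532801, 54868960): x_5 = 95·651532801 + 141·8·54868960 = 123787802975; y_5 = 95·54868960 + 8·651532801 = 10424813608.
Step 3: Verify x_5² - 141·y_5² = 15323420165377418850625 - 15323420165377418850624 = 1 (should be 1). ✓

(x_1, y_1) = (95, 8); (x_5, y_5) = (123787802975, 10424813608).


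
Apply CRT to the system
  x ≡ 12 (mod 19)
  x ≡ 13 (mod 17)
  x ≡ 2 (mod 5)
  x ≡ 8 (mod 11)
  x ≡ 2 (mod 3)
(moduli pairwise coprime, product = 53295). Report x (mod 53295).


Product of moduli M = 19 · 17 · 5 · 11 · 3 = 53295.
Merge one congruence at a time:
  Start: x ≡ 12 (mod 19).
  Combine with x ≡ 13 (mod 17); new modulus lcm = 323.
    Write x = 12 + 19·t and substitute into x ≡ 13 (mod 17): 19·t ≡ 13 − 12 = 1 (mod 17).
    Reduce coefficients mod 17: 2·t ≡ 1 (mod 17).
    The inverse of 2 mod 17 is 9 (since 2·9 = 18 = 1·17 + 1), so t ≡ 9·1 = 9 ≡ 9 (mod 17).
    Then x = 12 + 19·9 = 183, valid modulo lcm(19, 17) = 323: x ≡ 183 (mod 323).
  Combine with x ≡ 2 (mod 5); new modulus lcm = 1615.
    Write x = 183 + 323·t and substitute into x ≡ 2 (mod 5): 323·t ≡ 2 − 183 = -181 (mod 5).
    Reduce coefficients mod 5: 3·t ≡ 4 (mod 5).
    The inverse of 3 mod 5 is 2 (since 3·2 = 6 = 1·5 + 1), so t ≡ 2·4 = 8 ≡ 3 (mod 5).
    Then x = 183 + 323·3 = 1152, valid modulo lcm(323, 5) = 1615: x ≡ 1152 (mod 1615).
  Combine with x ≡ 8 (mod 11); new modulus lcm = 17765.
    Write x = 1152 + 1615·t and substitute into x ≡ 8 (mod 11): 1615·t ≡ 8 − 1152 = -1144 (mod 11).
    Reduce coefficients mod 11: 9·t ≡ 0 (mod 11).
    The inverse of 9 mod 11 is 5 (since 9·5 = 45 = 4·11 + 1), so t ≡ 5·0 = 0 ≡ 0 (mod 11).
    Then x = 1152 + 1615·0 = 1152, valid modulo lcm(1615, 11) = 17765: x ≡ 1152 (mod 17765).
  Combine with x ≡ 2 (mod 3); new modulus lcm = 53295.
    Write x = 1152 + 17765·t and substitute into x ≡ 2 (mod 3): 17765·t ≡ 2 − 1152 = -1150 (mod 3).
    Reduce coefficients mod 3: 2·t ≡ 2 (mod 3).
    The inverse of 2 mod 3 is 2 (since 2·2 = 4 = 1·3 + 1), so t ≡ 2·2 = 4 ≡ 1 (mod 3).
    Then x = 1152 + 17765·1 = 18917, valid modulo lcm(17765, 3) = 53295: x ≡ 18917 (mod 53295).
Verify against each original: 18917 mod 19 = 12, 18917 mod 17 = 13, 18917 mod 5 = 2, 18917 mod 11 = 8, 18917 mod 3 = 2.

x ≡ 18917 (mod 53295).


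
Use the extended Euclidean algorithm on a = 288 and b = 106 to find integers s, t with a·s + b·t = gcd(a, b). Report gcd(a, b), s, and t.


Euclidean algorithm on (288, 106) — divide until remainder is 0:
  288 = 2 · 106 + 76
  106 = 1 · 76 + 30
  76 = 2 · 30 + 16
  30 = 1 · 16 + 14
  16 = 1 · 14 + 2
  14 = 7 · 2 + 0
gcd(288, 106) = 2.
Track Bezout coefficients alongside the remainders: start with r₀ = 288 = a·1 + b·0 (s = 1, t = 0) and r₁ = 106 = a·0 + b·1 (s = 0, t = 1); each new remainder r_{k+1} = r_{k-1} − q_k·r_k inherits s_{k+1} = s_{k-1} − q_k·s_k, t_{k+1} = t_{k-1} − q_k·t_k, so r_k = a·s_k + b·t_k at every step:
  q = 2: r = 76, s = 1 − 2·0 = 1, t = 0 − 2·1 = -2  (check: 288·1 + 106·(-2) = 76)
  q = 1: r = 30, s = 0 − 1·1 = -1, t = 1 − 1·(-2) = 3  (check: 288·(-1) + 106·3 = 30)
  q = 2: r = 16, s = 1 − 2·(-1) = 3, t = -2 − 2·3 = -8  (check: 288·3 + 106·(-8) = 16)
  q = 1: r = 14, s = -1 − 1·3 = -4, t = 3 − 1·(-8) = 11  (check: 288·(-4) + 106·11 = 14)
  q = 1: r = 2, s = 3 − 1·(-4) = 7, t = -8 − 1·11 = -19  (check: 288·7 + 106·(-19) = 2)
The row with r = 2 (the gcd) gives the Bezout coefficients s = 7, t = -19.
Result: 288 · (7) + 106 · (-19) = 2.

gcd(288, 106) = 2; s = 7, t = -19 (check: 288·7 + 106·(-19) = 2).


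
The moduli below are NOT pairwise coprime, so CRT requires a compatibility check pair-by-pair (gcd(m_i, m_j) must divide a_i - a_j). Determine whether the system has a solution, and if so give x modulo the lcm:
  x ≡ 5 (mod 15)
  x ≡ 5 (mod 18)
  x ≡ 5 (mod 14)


Moduli 15, 18, 14 are not pairwise coprime, so CRT works modulo lcm(m_i) when all pairwise compatibility conditions hold.
Pairwise compatibility: gcd(m_i, m_j) must divide a_i - a_j for every pair.
Merge one congruence at a time:
  Start: x ≡ 5 (mod 15).
  Combine with x ≡ 5 (mod 18): gcd(15, 18) = 3; 5 - 5 = 0, which IS divisible by 3, so compatible.
    Write x = 5 + 15·t and substitute into x ≡ 5 (mod 18): 15·t ≡ 5 − 5 = 0 (mod 18).
    Divide the congruence (and modulus) by g = 3: 5·t ≡ 0 (mod 6).
    The inverse of 5 mod 6 is 5 (since 5·5 = 25 = 4·6 + 1), so t ≡ 5·0 = 0 ≡ 0 (mod 6).
    Then x = 5 + 15·0 = 5, valid modulo lcm(15, 18) = 90: x ≡ 5 (mod 90).
  Combine with x ≡ 5 (mod 14): gcd(90, 14) = 2; 5 - 5 = 0, which IS divisible by 2, so compatible.
    Write x = 5 + 90·t and substitute into x ≡ 5 (mod 14): 90·t ≡ 5 − 5 = 0 (mod 14).
    Divide the congruence (and modulus) by g = 2: 45·t ≡ 0 (mod 7).
    Reduce coefficients mod 7: 3·t ≡ 0 (mod 7).
    The inverse of 3 mod 7 is 5 (since 3·5 = 15 = 2·7 + 1), so t ≡ 5·0 = 0 ≡ 0 (mod 7).
    Then x = 5 + 90·0 = 5, valid modulo lcm(90, 14) = 630: x ≡ 5 (mod 630).
Verify: 5 mod 15 = 5, 5 mod 18 = 5, 5 mod 14 = 5.

x ≡ 5 (mod 630).


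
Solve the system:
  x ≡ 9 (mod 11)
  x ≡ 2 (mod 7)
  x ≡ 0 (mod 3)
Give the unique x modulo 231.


Moduli 11, 7, 3 are pairwise coprime; by CRT there is a unique solution modulo M = 11 · 7 · 3 = 231.
Solve pairwise, accumulating the modulus:
  Start with x ≡ 9 (mod 11).
  Combine with x ≡ 2 (mod 7): since gcd(11, 7) = 1, we get a unique residue mod 77.
    Write x = 9 + 11·t and substitute into x ≡ 2 (mod 7): 11·t ≡ 2 − 9 = -7 (mod 7).
    Reduce coefficients mod 7: 4·t ≡ 0 (mod 7).
    The inverse of 4 mod 7 is 2 (since 4·2 = 8 = 1·7 + 1), so t ≡ 2·0 = 0 ≡ 0 (mod 7).
    Then x = 9 + 11·0 = 9, valid modulo lcm(11, 7) = 77: x ≡ 9 (mod 77).
  Combine with x ≡ 0 (mod 3): since gcd(77, 3) = 1, we get a unique residue mod 231.
    Write x = 9 + 77·t and substitute into x ≡ 0 (mod 3): 77·t ≡ 0 − 9 = -9 (mod 3).
    Reduce coefficients mod 3: 2·t ≡ 0 (mod 3).
    The inverse of 2 mod 3 is 2 (since 2·2 = 4 = 1·3 + 1), so t ≡ 2·0 = 0 ≡ 0 (mod 3).
    Then x = 9 + 77·0 = 9, valid modulo lcm(77, 3) = 231: x ≡ 9 (mod 231).
Verify: 9 mod 11 = 9 ✓, 9 mod 7 = 2 ✓, 9 mod 3 = 0 ✓.

x ≡ 9 (mod 231).


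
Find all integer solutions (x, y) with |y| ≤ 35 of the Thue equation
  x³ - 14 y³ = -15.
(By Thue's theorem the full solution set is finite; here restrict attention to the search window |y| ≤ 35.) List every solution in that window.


The equation is x³ - 14y³ = -15. For fixed y, x³ = 14·y³ − 15, so a solution requires the RHS to be a perfect cube.
Strategy: iterate y from -35 to 35, compute RHS = 14·y³ − 15, and check whether it is a (positive or negative) perfect cube.
Check small values of y:
  y = 0: RHS = -15 is not a perfect cube.
  y = 1: RHS = -1 = (-1)³ ⇒ x = -1 works.
  y = -1: RHS = -29 is not a perfect cube.
  y = 2: RHS = 97 is not a perfect cube.
  y = -2: RHS = -127 is not a perfect cube.
  y = 3: RHS = 363 is not a perfect cube.
  y = -3: RHS = -393 is not a perfect cube.
Continuing the search up to |y| = 35 finds no further solutions beyond those listed.
Collected solutions: (-1, 1).

Solutions (with |y| ≤ 35): (-1, 1).


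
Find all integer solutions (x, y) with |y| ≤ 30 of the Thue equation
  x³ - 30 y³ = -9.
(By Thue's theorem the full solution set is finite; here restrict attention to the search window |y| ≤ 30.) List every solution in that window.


The equation is x³ - 30y³ = -9. For fixed y, x³ = 30·y³ − 9, so a solution requires the RHS to be a perfect cube.
Strategy: iterate y from -30 to 30, compute RHS = 30·y³ − 9, and check whether it is a (positive or negative) perfect cube.
Check small values of y:
  y = 0: RHS = -9 is not a perfect cube.
  y = 1: RHS = 21 is not a perfect cube.
  y = -1: RHS = -39 is not a perfect cube.
  y = 2: RHS = 231 is not a perfect cube.
  y = -2: RHS = -249 is not a perfect cube.
  y = 3: RHS = 801 is not a perfect cube.
  y = -3: RHS = -819 is not a perfect cube.
Continuing the search up to |y| = 30 finds no solutions either.
No (x, y) in the scanned range satisfies the equation.

No integer solutions with |y| ≤ 30.


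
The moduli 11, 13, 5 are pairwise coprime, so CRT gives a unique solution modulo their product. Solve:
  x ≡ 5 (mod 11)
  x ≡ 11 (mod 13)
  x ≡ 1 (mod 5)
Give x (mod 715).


Moduli 11, 13, 5 are pairwise coprime; by CRT there is a unique solution modulo M = 11 · 13 · 5 = 715.
Solve pairwise, accumulating the modulus:
  Start with x ≡ 5 (mod 11).
  Combine with x ≡ 11 (mod 13): since gcd(11, 13) = 1, we get a unique residue mod 143.
    Write x = 5 + 11·t and substitute into x ≡ 11 (mod 13): 11·t ≡ 11 − 5 = 6 (mod 13).
    The inverse of 11 mod 13 is 6 (since 11·6 = 66 = 5·13 + 1), so t ≡ 6·6 = 36 ≡ 10 (mod 13).
    Then x = 5 + 11·10 = 115, valid modulo lcm(11, 13) = 143: x ≡ 115 (mod 143).
  Combine with x ≡ 1 (mod 5): since gcd(143, 5) = 1, we get a unique residue mod 715.
    Write x = 115 + 143·t and substitute into x ≡ 1 (mod 5): 143·t ≡ 1 − 115 = -114 (mod 5).
    Reduce coefficients mod 5: 3·t ≡ 1 (mod 5).
    The inverse of 3 mod 5 is 2 (since 3·2 = 6 = 1·5 + 1), so t ≡ 2·1 = 2 ≡ 2 (mod 5).
    Then x = 115 + 143·2 = 401, valid modulo lcm(143, 5) = 715: x ≡ 401 (mod 715).
Verify: 401 mod 11 = 5 ✓, 401 mod 13 = 11 ✓, 401 mod 5 = 1 ✓.

x ≡ 401 (mod 715).


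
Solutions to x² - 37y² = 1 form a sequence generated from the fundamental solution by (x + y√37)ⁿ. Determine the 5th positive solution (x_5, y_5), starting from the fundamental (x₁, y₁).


Step 1: Find the fundamental solution (x₁, y₁) of x² - 37y² = 1.
  Expand √37 as a continued fraction. a₀ = ⌊√37⌋ = 6; iterate m_{k+1} = d_k·a_k − m_k, d_{k+1} = (37 − m_{k+1}²)/d_k, a_{k+1} = ⌊(a₀ + m_{k+1})/d_{k+1}⌋ (starting m₀ = 0, d₀ = 1), with convergents p_k = a_k·p_{k-1} + p_{k-2}, q_k = a_k·q_{k-1} + q_{k-2} (p₋₁ = 1, q₋₁ = 0):
  k = 0: a₀ = 6; p₀/q₀ = 6/1; p₀² − 37·q₀² = 36 − 37 = -1.
  k = 1: m = 6, d = 1, a = ⌊(6 + 6)/1⌋ = 12; p/q = (12·6 + 1)/(12·1 + 0) = 73/12; p² − 37·q² = 5329 − 5328 = 1.
  The first convergent with p² − 37·q² = 1 gives the fundamental solution (x₁, y₁) = (73, 12).
Step 2: Apply the recurrence (x_{n+1}, y_{n+1}) = (x₁x_n + 37y₁y_n, x₁y_n + y₁x_n) repeatedly.
  From (x_1, y_1) = (73, 12): x_2 = 73·73 + 37·12·12 = 10657; y_2 = 73·12 + 12·73 = 1752.
  From (x_2, y_2) = (10657, 1752): x_3 = 73·10657 + 37·12·1752 = 1555849; y_3 = 73·1752 + 12·10657 = 255780.
  From (x_3, y_3) = (1555849, 255780): x_4 = 73·1555849 + 37·12·255780 = 227143297; y_4 = 73·255780 + 12·1555849 = 37342128.
  From (x_4, y_4) = (227143297, 37342128): x_5 = 73·227143297 + 37·12·37342128 = 33161365513; y_5 = 73·37342128 + 12·227143297 = 5451694908.
Step 3: Verify x_5² - 37·y_5² = 1099676162686785753169 - 1099676162686785753168 = 1 (should be 1). ✓

(x_1, y_1) = (73, 12); (x_5, y_5) = (33161365513, 5451694908).


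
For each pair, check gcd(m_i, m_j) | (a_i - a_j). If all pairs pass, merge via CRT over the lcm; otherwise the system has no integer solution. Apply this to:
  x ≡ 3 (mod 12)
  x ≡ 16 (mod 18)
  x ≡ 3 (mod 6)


Moduli 12, 18, 6 are not pairwise coprime, so CRT works modulo lcm(m_i) when all pairwise compatibility conditions hold.
Pairwise compatibility: gcd(m_i, m_j) must divide a_i - a_j for every pair.
Merge one congruence at a time:
  Start: x ≡ 3 (mod 12).
  Combine with x ≡ 16 (mod 18): gcd(12, 18) = 6, and 16 - 3 = 13 is NOT divisible by 6.
    ⇒ system is inconsistent (no integer solution).

No solution (the system is inconsistent).


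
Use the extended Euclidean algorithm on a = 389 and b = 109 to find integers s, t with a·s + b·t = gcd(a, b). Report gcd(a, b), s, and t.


Euclidean algorithm on (389, 109) — divide until remainder is 0:
  389 = 3 · 109 + 62
  109 = 1 · 62 + 47
  62 = 1 · 47 + 15
  47 = 3 · 15 + 2
  15 = 7 · 2 + 1
  2 = 2 · 1 + 0
gcd(389, 109) = 1.
Track Bezout coefficients alongside the remainders: start with r₀ = 389 = a·1 + b·0 (s = 1, t = 0) and r₁ = 109 = a·0 + b·1 (s = 0, t = 1); each new remainder r_{k+1} = r_{k-1} − q_k·r_k inherits s_{k+1} = s_{k-1} − q_k·s_k, t_{k+1} = t_{k-1} − q_k·t_k, so r_k = a·s_k + b·t_k at every step:
  q = 3: r = 62, s = 1 − 3·0 = 1, t = 0 − 3·1 = -3  (check: 389·1 + 109·(-3) = 62)
  q = 1: r = 47, s = 0 − 1·1 = -1, t = 1 − 1·(-3) = 4  (check: 389·(-1) + 109·4 = 47)
  q = 1: r = 15, s = 1 − 1·(-1) = 2, t = -3 − 1·4 = -7  (check: 389·2 + 109·(-7) = 15)
  q = 3: r = 2, s = -1 − 3·2 = -7, t = 4 − 3·(-7) = 25  (check: 389·(-7) + 109·25 = 2)
  q = 7: r = 1, s = 2 − 7·(-7) = 51, t = -7 − 7·25 = -182  (check: 389·51 + 109·(-182) = 1)
The row with r = 1 (the gcd) gives the Bezout coefficients s = 51, t = -182.
Result: 389 · (51) + 109 · (-182) = 1.

gcd(389, 109) = 1; s = 51, t = -182 (check: 389·51 + 109·(-182) = 1).


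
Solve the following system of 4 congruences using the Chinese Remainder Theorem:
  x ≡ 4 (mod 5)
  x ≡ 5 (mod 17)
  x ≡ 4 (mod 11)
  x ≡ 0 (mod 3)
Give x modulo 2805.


Product of moduli M = 5 · 17 · 11 · 3 = 2805.
Merge one congruence at a time:
  Start: x ≡ 4 (mod 5).
  Combine with x ≡ 5 (mod 17); new modulus lcm = 85.
    Write x = 4 + 5·t and substitute into x ≡ 5 (mod 17): 5·t ≡ 5 − 4 = 1 (mod 17).
    The inverse of 5 mod 17 is 7 (since 5·7 = 35 = 2·17 + 1), so t ≡ 7·1 = 7 ≡ 7 (mod 17).
    Then x = 4 + 5·7 = 39, valid modulo lcm(5, 17) = 85: x ≡ 39 (mod 85).
  Combine with x ≡ 4 (mod 11); new modulus lcm = 935.
    Write x = 39 + 85·t and substitute into x ≡ 4 (mod 11): 85·t ≡ 4 − 39 = -35 (mod 11).
    Reduce coefficients mod 11: 8·t ≡ 9 (mod 11).
    The inverse of 8 mod 11 is 7 (since 8·7 = 56 = 5·11 + 1), so t ≡ 7·9 = 63 ≡ 8 (mod 11).
    Then x = 39 + 85·8 = 719, valid modulo lcm(85, 11) = 935: x ≡ 719 (mod 935).
  Combine with x ≡ 0 (mod 3); new modulus lcm = 2805.
    Write x = 719 + 935·t and substitute into x ≡ 0 (mod 3): 935·t ≡ 0 − 719 = -719 (mod 3).
    Reduce coefficients mod 3: 2·t ≡ 1 (mod 3).
    The inverse of 2 mod 3 is 2 (since 2·2 = 4 = 1·3 + 1), so t ≡ 2·1 = 2 ≡ 2 (mod 3).
    Then x = 719 + 935·2 = 2589, valid modulo lcm(935, 3) = 2805: x ≡ 2589 (mod 2805).
Verify against each original: 2589 mod 5 = 4, 2589 mod 17 = 5, 2589 mod 11 = 4, 2589 mod 3 = 0.

x ≡ 2589 (mod 2805).


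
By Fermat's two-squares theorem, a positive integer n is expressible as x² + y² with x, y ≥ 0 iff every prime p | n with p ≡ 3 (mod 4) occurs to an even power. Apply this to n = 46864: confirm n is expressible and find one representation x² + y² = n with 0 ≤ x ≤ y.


Step 1: Factor n = 46864 = 2^4 · 29 · 101.
Step 2: Check the mod-4 condition on each prime factor: 2 = 2 (special); 29 ≡ 1 (mod 4), exponent 1; 101 ≡ 1 (mod 4), exponent 1.
All primes ≡ 3 (mod 4) appear to even exponent (or don't appear), so by the two-squares theorem n IS expressible as a sum of two squares.
Step 3: Build a representation. Group n = k² · m with k = 4 and m = 29 · 101 = 2929 (a product of primes ≡ 1 (mod 4)); a representation of m scales to one of n via (k·x)² + (k·y)² = k²(x² + y²). Each prime p ≡ 1 (mod 4) is itself a sum of two squares; find a² by testing p − a² for a perfect square:
  29: 29 − 1² = 28, 29 − 2² = 25 = 5² ⇒ 29 = 2² + 5².
  101: 101 − 1² = 100 = 10² ⇒ 101 = 1² + 10².
  Combine using the Brahmagupta–Fibonacci identity (a² + b²)(c² + d²) = (ac − bd)² + (ad + bc)² = (ac + bd)² + (ad − bc)²:
  29 · 101 = 2929: from (2² + 5²)(1² + 10²), take (2·1 − 5·10, 2·10 + 5·1) = (2 − 50, 20 + 5) = (-48, 25); dropping signs (only squares matter) gives (48, 25); check 48² + 25² = 2304 + 625 = 2929 ✓.
  Scale by k = 4: (4·48, 4·25) = (192, 100).
Step 4: Order so x ≤ y and verify: 100² + 192² = 10000 + 36864 = 46864 = n. ✓

n = 46864 = 100² + 192² (one valid representation with x ≤ y).


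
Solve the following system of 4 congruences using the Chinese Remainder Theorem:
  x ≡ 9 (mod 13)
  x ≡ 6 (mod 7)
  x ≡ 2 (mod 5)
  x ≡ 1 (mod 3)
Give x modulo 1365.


Product of moduli M = 13 · 7 · 5 · 3 = 1365.
Merge one congruence at a time:
  Start: x ≡ 9 (mod 13).
  Combine with x ≡ 6 (mod 7); new modulus lcm = 91.
    Write x = 9 + 13·t and substitute into x ≡ 6 (mod 7): 13·t ≡ 6 − 9 = -3 (mod 7).
    Reduce coefficients mod 7: 6·t ≡ 4 (mod 7).
    The inverse of 6 mod 7 is 6 (since 6·6 = 36 = 5·7 + 1), so t ≡ 6·4 = 24 ≡ 3 (mod 7).
    Then x = 9 + 13·3 = 48, valid modulo lcm(13, 7) = 91: x ≡ 48 (mod 91).
  Combine with x ≡ 2 (mod 5); new modulus lcm = 455.
    Write x = 48 + 91·t and substitute into x ≡ 2 (mod 5): 91·t ≡ 2 − 48 = -46 (mod 5).
    Reduce coefficients mod 5: 1·t ≡ 4 (mod 5).
    So t ≡ 4 (mod 5).
    Then x = 48 + 91·4 = 412, valid modulo lcm(91, 5) = 455: x ≡ 412 (mod 455).
  Combine with x ≡ 1 (mod 3); new modulus lcm = 1365.
    Write x = 412 + 455·t and substitute into x ≡ 1 (mod 3): 455·t ≡ 1 − 412 = -411 (mod 3).
    Reduce coefficients mod 3: 2·t ≡ 0 (mod 3).
    The inverse of 2 mod 3 is 2 (since 2·2 = 4 = 1·3 + 1), so t ≡ 2·0 = 0 ≡ 0 (mod 3).
    Then x = 412 + 455·0 = 412, valid modulo lcm(455, 3) = 1365: x ≡ 412 (mod 1365).
Verify against each original: 412 mod 13 = 9, 412 mod 7 = 6, 412 mod 5 = 2, 412 mod 3 = 1.

x ≡ 412 (mod 1365).


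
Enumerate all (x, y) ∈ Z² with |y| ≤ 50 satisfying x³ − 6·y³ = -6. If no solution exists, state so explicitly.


The equation is x³ - 6y³ = -6. For fixed y, x³ = 6·y³ − 6, so a solution requires the RHS to be a perfect cube.
Strategy: iterate y from -50 to 50, compute RHS = 6·y³ − 6, and check whether it is a (positive or negative) perfect cube.
Check small values of y:
  y = 0: RHS = -6 is not a perfect cube.
  y = 1: RHS = 0 = (0)³ ⇒ x = 0 works.
  y = -1: RHS = -12 is not a perfect cube.
  y = 2: RHS = 42 is not a perfect cube.
  y = -2: RHS = -54 is not a perfect cube.
  y = 3: RHS = 156 is not a perfect cube.
  y = -3: RHS = -168 is not a perfect cube.
Continuing the search up to |y| = 50 finds no further solutions beyond those listed.
Collected solutions: (0, 1).

Solutions (with |y| ≤ 50): (0, 1).


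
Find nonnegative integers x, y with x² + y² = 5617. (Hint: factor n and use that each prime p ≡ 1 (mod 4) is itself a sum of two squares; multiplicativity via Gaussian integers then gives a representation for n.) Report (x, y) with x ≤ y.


Step 1: Factor n = 5617 = 41 · 137.
Step 2: Check the mod-4 condition on each prime factor: 41 ≡ 1 (mod 4), exponent 1; 137 ≡ 1 (mod 4), exponent 1.
All primes ≡ 3 (mod 4) appear to even exponent (or don't appear), so by the two-squares theorem n IS expressible as a sum of two squares.
Step 3: Build a representation. Here n = 41 · 137 is a product of primes ≡ 1 (mod 4). Each prime p ≡ 1 (mod 4) is itself a sum of two squares; find a² by testing p − a² for a perfect square:
  41: 41 − 1² = 40, 41 − 2² = 37, 41 − 3² = 32, 41 − 4² = 25 = 5² ⇒ 41 = 4² + 5².
  137: 137 − 1² = 136, 137 − 2² = 133, 137 − 3² = 128, 137 − 4² = 121 = 11² ⇒ 137 = 4² + 11².
  Combine using the Brahmagupta–Fibonacci identity (a² + b²)(c² + d²) = (ac − bd)² + (ad + bc)² = (ac + bd)² + (ad − bc)²:
  41 · 137 = 5617: from (4² + 5²)(4² + 11²), take (4·4 − 5·11, 4·11 + 5·4) = (16 − 55, 44 + 20) = (-39, 64); dropping signs (only squares matter) gives (39, 64); check 39² + 64² = 1521 + 4096 = 5617 ✓.
Step 4: Order so x ≤ y and verify: 39² + 64² = 1521 + 4096 = 5617 = n. ✓

n = 5617 = 39² + 64² (one valid representation with x ≤ y).


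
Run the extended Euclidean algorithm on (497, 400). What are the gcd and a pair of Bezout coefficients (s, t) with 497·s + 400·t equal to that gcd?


Euclidean algorithm on (497, 400) — divide until remainder is 0:
  497 = 1 · 400 + 97
  400 = 4 · 97 + 12
  97 = 8 · 12 + 1
  12 = 12 · 1 + 0
gcd(497, 400) = 1.
Track Bezout coefficients alongside the remainders: start with r₀ = 497 = a·1 + b·0 (s = 1, t = 0) and r₁ = 400 = a·0 + b·1 (s = 0, t = 1); each new remainder r_{k+1} = r_{k-1} − q_k·r_k inherits s_{k+1} = s_{k-1} − q_k·s_k, t_{k+1} = t_{k-1} − q_k·t_k, so r_k = a·s_k + b·t_k at every step:
  q = 1: r = 97, s = 1 − 1·0 = 1, t = 0 − 1·1 = -1  (check: 497·1 + 400·(-1) = 97)
  q = 4: r = 12, s = 0 − 4·1 = -4, t = 1 − 4·(-1) = 5  (check: 497·(-4) + 400·5 = 12)
  q = 8: r = 1, s = 1 − 8·(-4) = 33, t = -1 − 8·5 = -41  (check: 497·33 + 400·(-41) = 1)
The row with r = 1 (the gcd) gives the Bezout coefficients s = 33, t = -41.
Result: 497 · (33) + 400 · (-41) = 1.

gcd(497, 400) = 1; s = 33, t = -41 (check: 497·33 + 400·(-41) = 1).


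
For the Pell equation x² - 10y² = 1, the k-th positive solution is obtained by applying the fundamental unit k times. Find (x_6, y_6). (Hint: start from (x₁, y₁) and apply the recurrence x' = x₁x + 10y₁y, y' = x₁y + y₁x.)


Step 1: Find the fundamental solution (x₁, y₁) of x² - 10y² = 1.
  Expand √10 as a continued fraction. a₀ = ⌊√10⌋ = 3; iterate m_{k+1} = d_k·a_k − m_k, d_{k+1} = (10 − m_{k+1}²)/d_k, a_{k+1} = ⌊(a₀ + m_{k+1})/d_{k+1}⌋ (starting m₀ = 0, d₀ = 1), with convergents p_k = a_k·p_{k-1} + p_{k-2}, q_k = a_k·q_{k-1} + q_{k-2} (p₋₁ = 1, q₋₁ = 0):
  k = 0: a₀ = 3; p₀/q₀ = 3/1; p₀² − 10·q₀² = 9 − 10 = -1.
  k = 1: m = 3, d = 1, a = ⌊(3 + 3)/1⌋ = 6; p/q = (6·3 + 1)/(6·1 + 0) = 19/6; p² − 10·q² = 361 − 360 = 1.
  The first convergent with p² − 10·q² = 1 gives the fundamental solution (x₁, y₁) = (19, 6).
Step 2: Apply the recurrence (x_{n+1}, y_{n+1}) = (x₁x_n + 10y₁y_n, x₁y_n + y₁x_n) repeatedly.
  From (x_1, y_1) = (19, 6): x_2 = 19·19 + 10·6·6 = 721; y_2 = 19·6 + 6·19 = 228.
  From (x_2, y_2) = (721, 228): x_3 = 19·721 + 10·6·228 = 27379; y_3 = 19·228 + 6·721 = 8658.
  From (x_3, y_3) = (27379, 8658): x_4 = 19·27379 + 10·6·8658 = 1039681; y_4 = 19·8658 + 6·27379 = 328776.
  From (x_4, y_4) = (1039681, 328776): x_5 = 19·1039681 + 10·6·328776 = 39480499; y_5 = 19·328776 + 6·1039681 = 12484830.
  From (x_5, y_5) = (39480499, 12484830): x_6 = 19·39480499 + 10·6·12484830 = 1499219281; y_6 = 19·12484830 + 6·39480499 = 474094764.
Step 3: Verify x_6² - 10·y_6² = 2247658452522156961 - 2247658452522156960 = 1 (should be 1). ✓

(x_1, y_1) = (19, 6); (x_6, y_6) = (1499219281, 474094764).


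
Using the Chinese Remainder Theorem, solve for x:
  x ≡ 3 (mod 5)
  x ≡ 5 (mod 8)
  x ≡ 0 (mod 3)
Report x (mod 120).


Moduli 5, 8, 3 are pairwise coprime; by CRT there is a unique solution modulo M = 5 · 8 · 3 = 120.
Solve pairwise, accumulating the modulus:
  Start with x ≡ 3 (mod 5).
  Combine with x ≡ 5 (mod 8): since gcd(5, 8) = 1, we get a unique residue mod 40.
    Write x = 3 + 5·t and substitute into x ≡ 5 (mod 8): 5·t ≡ 5 − 3 = 2 (mod 8).
    The inverse of 5 mod 8 is 5 (since 5·5 = 25 = 3·8 + 1), so t ≡ 5·2 = 10 ≡ 2 (mod 8).
    Then x = 3 + 5·2 = 13, valid modulo lcm(5, 8) = 40: x ≡ 13 (mod 40).
  Combine with x ≡ 0 (mod 3): since gcd(40, 3) = 1, we get a unique residue mod 120.
    Write x = 13 + 40·t and substitute into x ≡ 0 (mod 3): 40·t ≡ 0 − 13 = -13 (mod 3).
    Reduce coefficients mod 3: 1·t ≡ 2 (mod 3).
    So t ≡ 2 (mod 3).
    Then x = 13 + 40·2 = 93, valid modulo lcm(40, 3) = 120: x ≡ 93 (mod 120).
Verify: 93 mod 5 = 3 ✓, 93 mod 8 = 5 ✓, 93 mod 3 = 0 ✓.

x ≡ 93 (mod 120).


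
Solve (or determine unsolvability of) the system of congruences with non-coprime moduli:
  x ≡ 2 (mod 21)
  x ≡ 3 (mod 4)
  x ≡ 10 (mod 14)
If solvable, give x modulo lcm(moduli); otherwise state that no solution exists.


Moduli 21, 4, 14 are not pairwise coprime, so CRT works modulo lcm(m_i) when all pairwise compatibility conditions hold.
Pairwise compatibility: gcd(m_i, m_j) must divide a_i - a_j for every pair.
Merge one congruence at a time:
  Start: x ≡ 2 (mod 21).
  Combine with x ≡ 3 (mod 4): gcd(21, 4) = 1; 3 - 2 = 1, which IS divisible by 1, so compatible.
    Write x = 2 + 21·t and substitute into x ≡ 3 (mod 4): 21·t ≡ 3 − 2 = 1 (mod 4).
    Reduce coefficients mod 4: 1·t ≡ 1 (mod 4).
    So t ≡ 1 (mod 4).
    Then x = 2 + 21·1 = 23, valid modulo lcm(21, 4) = 84: x ≡ 23 (mod 84).
  Combine with x ≡ 10 (mod 14): gcd(84, 14) = 14, and 10 - 23 = -13 is NOT divisible by 14.
    ⇒ system is inconsistent (no integer solution).

No solution (the system is inconsistent).


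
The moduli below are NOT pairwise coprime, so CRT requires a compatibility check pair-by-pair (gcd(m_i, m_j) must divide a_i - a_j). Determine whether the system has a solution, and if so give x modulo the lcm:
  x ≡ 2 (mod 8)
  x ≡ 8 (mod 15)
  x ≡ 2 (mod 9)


Moduli 8, 15, 9 are not pairwise coprime, so CRT works modulo lcm(m_i) when all pairwise compatibility conditions hold.
Pairwise compatibility: gcd(m_i, m_j) must divide a_i - a_j for every pair.
Merge one congruence at a time:
  Start: x ≡ 2 (mod 8).
  Combine with x ≡ 8 (mod 15): gcd(8, 15) = 1; 8 - 2 = 6, which IS divisible by 1, so compatible.
    Write x = 2 + 8·t and substitute into x ≡ 8 (mod 15): 8·t ≡ 8 − 2 = 6 (mod 15).
    The inverse of 8 mod 15 is 2 (since 8·2 = 16 = 1·15 + 1), so t ≡ 2·6 = 12 ≡ 12 (mod 15).
    Then x = 2 + 8·12 = 98, valid modulo lcm(8, 15) = 120: x ≡ 98 (mod 120).
  Combine with x ≡ 2 (mod 9): gcd(120, 9) = 3; 2 - 98 = -96, which IS divisible by 3, so compatible.
    Write x = 98 + 120·t and substitute into x ≡ 2 (mod 9): 120·t ≡ 2 − 98 = -96 (mod 9).
    Divide the congruence (and modulus) by g = 3: 40·t ≡ -32 (mod 3).
    Reduce coefficients mod 3: 1·t ≡ 1 (mod 3).
    So t ≡ 1 (mod 3).
    Then x = 98 + 120·1 = 218, valid modulo lcm(120, 9) = 360: x ≡ 218 (mod 360).
Verify: 218 mod 8 = 2, 218 mod 15 = 8, 218 mod 9 = 2.

x ≡ 218 (mod 360).


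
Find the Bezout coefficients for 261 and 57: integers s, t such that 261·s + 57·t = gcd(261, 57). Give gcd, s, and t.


Euclidean algorithm on (261, 57) — divide until remainder is 0:
  261 = 4 · 57 + 33
  57 = 1 · 33 + 24
  33 = 1 · 24 + 9
  24 = 2 · 9 + 6
  9 = 1 · 6 + 3
  6 = 2 · 3 + 0
gcd(261, 57) = 3.
Track Bezout coefficients alongside the remainders: start with r₀ = 261 = a·1 + b·0 (s = 1, t = 0) and r₁ = 57 = a·0 + b·1 (s = 0, t = 1); each new remainder r_{k+1} = r_{k-1} − q_k·r_k inherits s_{k+1} = s_{k-1} − q_k·s_k, t_{k+1} = t_{k-1} − q_k·t_k, so r_k = a·s_k + b·t_k at every step:
  q = 4: r = 33, s = 1 − 4·0 = 1, t = 0 − 4·1 = -4  (check: 261·1 + 57·(-4) = 33)
  q = 1: r = 24, s = 0 − 1·1 = -1, t = 1 − 1·(-4) = 5  (check: 261·(-1) + 57·5 = 24)
  q = 1: r = 9, s = 1 − 1·(-1) = 2, t = -4 − 1·5 = -9  (check: 261·2 + 57·(-9) = 9)
  q = 2: r = 6, s = -1 − 2·2 = -5, t = 5 − 2·(-9) = 23  (check: 261·(-5) + 57·23 = 6)
  q = 1: r = 3, s = 2 − 1·(-5) = 7, t = -9 − 1·23 = -32  (check: 261·7 + 57·(-32) = 3)
The row with r = 3 (the gcd) gives the Bezout coefficients s = 7, t = -32.
Result: 261 · (7) + 57 · (-32) = 3.

gcd(261, 57) = 3; s = 7, t = -32 (check: 261·7 + 57·(-32) = 3).
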